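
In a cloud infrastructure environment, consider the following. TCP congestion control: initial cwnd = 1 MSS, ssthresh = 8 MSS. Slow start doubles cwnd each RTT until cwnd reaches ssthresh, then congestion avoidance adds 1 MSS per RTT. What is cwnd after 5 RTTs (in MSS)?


RTT 0: cwnd = 1 MSS (initial)
RTT 1: cwnd = 2 MSS (slow start, doubled)
RTT 2: cwnd = 4 MSS (slow start, doubled)
RTT 3: cwnd = 8 MSS (slow start, doubled)
RTT 4: cwnd = 9 MSS (congestion avoidance, +1)
RTT 5: cwnd = 10 MSS (congestion avoidance, +1)

10


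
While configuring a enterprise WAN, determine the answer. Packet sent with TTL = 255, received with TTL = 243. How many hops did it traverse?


Given: initial TTL = 255, received TTL = 243
Hops = initial TTL - received TTL
Hops = 255 - 243 = 12

12


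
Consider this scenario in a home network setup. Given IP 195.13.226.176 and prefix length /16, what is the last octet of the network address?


Given: IP = 195.13.226.176, prefix = /16
Subnet mask = 255.255.0.0
Last octet of IP: 176
Last octet of mask: 0
Network last octet = 176 AND 0 = 0

0


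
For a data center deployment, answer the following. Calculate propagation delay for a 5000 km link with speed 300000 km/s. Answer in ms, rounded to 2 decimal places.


Given: distance = 5000 km, speed = 300000 km/s
Delay = distance / speed = 5000 / 300000 seconds
Delay in ms = 5000 * 1000 / 300000
Delay = 16.6667 ms
Rounded to 2 dp = 16.67 ms

16.67


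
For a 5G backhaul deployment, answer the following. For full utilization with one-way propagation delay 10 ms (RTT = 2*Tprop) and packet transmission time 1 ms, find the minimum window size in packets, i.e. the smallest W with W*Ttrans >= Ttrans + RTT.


Given: Ttrans = 1 ms, RTT = 20 ms (= 2 * Tprop, Tprop = 10 ms)
Time until first ACK returns = Ttrans + RTT = 1 + 20 = 21 ms
Need W * Ttrans >= Ttrans + RTT  ->  W >= (Ttrans + RTT) / Ttrans
(Ttrans + RTT) / Ttrans = 21 / 1 = 21
W_min = ceil(21) = 21

21


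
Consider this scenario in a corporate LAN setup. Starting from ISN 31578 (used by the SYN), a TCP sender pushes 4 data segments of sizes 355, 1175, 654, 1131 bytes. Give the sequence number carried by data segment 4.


The SYN occupies sequence number ISN = 31578, so the first data byte is ISN + 1 = 31579.
SEQ of data segment i = (ISN + 1) + sum of payload sizes of segments 1..i-1.
Segment 1: SEQ = 31579, payload = 355 bytes
Segment 2: SEQ = 31934, payload = 1175 bytes
Segment 3: SEQ = 33109, payload = 654 bytes
Segment 4: SEQ = 33763, payload = 1131 bytes
SEQ of segment 4 = 31579 + 355 + 1175 + 654 = 33763

33763


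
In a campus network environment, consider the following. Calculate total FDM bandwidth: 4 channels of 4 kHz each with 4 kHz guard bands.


Given: 4 channels, 4 kHz each, guard = 4 kHz
Channel bandwidth = 4 * 4 = 16 kHz
Guard bands = 3 gaps * 4 kHz = 12 kHz
Total = 16 + 12 = 28 kHz

28


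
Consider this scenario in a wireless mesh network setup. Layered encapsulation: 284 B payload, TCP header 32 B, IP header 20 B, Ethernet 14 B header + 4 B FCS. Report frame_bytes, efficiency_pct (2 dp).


TCP segment = 284 + 32 = 316 B
IP packet = 316 + 20 = 336 B
Ethernet frame = 336 + 14 + 4 = 354 B
Efficiency = app / frame = 284 / 354 = 0.802260 = 80.2260% -> 80.23% (2 dp)

354, 80.23


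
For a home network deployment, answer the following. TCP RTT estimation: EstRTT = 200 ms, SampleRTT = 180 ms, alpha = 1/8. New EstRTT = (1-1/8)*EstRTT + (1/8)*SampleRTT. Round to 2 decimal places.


Given: EstRTT = 200 ms, SampleRTT = 180 ms, alpha = 1/8
New EstRTT = (1 - alpha) * EstRTT + alpha * SampleRTT
(7/8) * 200 = 175
(1/8) * 180 = 22.5
New EstRTT = 175 + 22.5 = 197.5 ms -> 197.50 ms (2 dp)

197.50


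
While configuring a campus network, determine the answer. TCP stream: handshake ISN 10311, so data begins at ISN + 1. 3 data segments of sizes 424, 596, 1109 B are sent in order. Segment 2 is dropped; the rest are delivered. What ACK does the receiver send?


SYN uses sequence number 10311; first data byte = ISN + 1 = 10312.
Segment 1: SEQ = 10312, len = 424 B, covers [10312, 10735]
Segment 2: SEQ = 10736, len = 596 B, covers [10736, 11331] [LOST]
Segment 3: SEQ = 11332, len = 1109 B, covers [11332, 12440]
In-order data received: bytes [10312, 10735] (segments 1..1).
Segment 2 missing -> gap begins at byte 10736; later segments buffered out of order.
Cumulative ACK = next expected in-order byte = 10312 + 424 = 10736

10736


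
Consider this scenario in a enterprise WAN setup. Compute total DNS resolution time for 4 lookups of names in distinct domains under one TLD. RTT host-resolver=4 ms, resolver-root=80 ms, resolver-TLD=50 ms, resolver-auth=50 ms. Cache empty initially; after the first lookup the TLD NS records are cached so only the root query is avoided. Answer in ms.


Lookup 1 (cold cache): local + root + TLD + auth = 4 + 80 + 50 + 50 = 184 ms
Lookups 2..4 (TLD NS cached -> skip root; new domain -> still ask TLD and auth): local + TLD + auth = 4 + 50 + 50 = 104 ms each
Remaining 3 lookups: 3 * 104 = 312 ms
Total = 184 + 312 = 496 ms

496


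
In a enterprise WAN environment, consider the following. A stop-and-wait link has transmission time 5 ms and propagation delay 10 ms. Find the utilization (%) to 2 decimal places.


Given: Ttrans = 5 ms, Tprop = 10 ms
RTT = 2 * Tprop = 2 * 10 = 20 ms
U = Ttrans / (Ttrans + RTT)
U = 5 / (5 + 20)
U = 5 / 25 = 0.2
U% = 20.00%

20.00


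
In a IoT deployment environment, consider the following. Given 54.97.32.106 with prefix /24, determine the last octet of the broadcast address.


Given: IP = 54.97.32.106, prefix = /24
Host bits = 32 - 24 = 8
Network last octet = 106 AND mask = 0
Host part size = 2^8 - 1 = 255
Broadcast last octet = 0 OR 255 = 255

255


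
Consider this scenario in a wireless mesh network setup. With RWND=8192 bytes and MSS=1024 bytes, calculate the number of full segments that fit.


Given: RWND = 8192 bytes, MSS = 1024 bytes
Full segments = floor(RWND / MSS)
Full segments = floor(8192 / 1024)
Full segments = floor(8.0) = 8

8


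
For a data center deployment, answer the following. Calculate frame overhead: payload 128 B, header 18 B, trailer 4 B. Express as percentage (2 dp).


Given: payload = 128 B, header = 18 B, trailer = 4 B
Overhead bytes = header + trailer = 18 + 4 = 22
Total frame = payload + overhead = 128 + 22 = 150
Overhead % = 22 / 150 * 100 = 14.6667% -> 14.67% (2 dp)

14.67


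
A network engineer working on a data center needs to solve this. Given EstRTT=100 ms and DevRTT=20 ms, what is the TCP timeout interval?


Given: EstRTT = 100 ms, DevRTT = 20 ms
Timeout = EstRTT + 4 * DevRTT
4 * DevRTT = 4 * 20 = 80
Timeout = 100 + 80 = 180 ms

180


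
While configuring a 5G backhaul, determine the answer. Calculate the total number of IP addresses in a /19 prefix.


Given: CIDR prefix /19
Host bits = 32 - 19 = 13
Total addresses = 2^13 = 8192

8192


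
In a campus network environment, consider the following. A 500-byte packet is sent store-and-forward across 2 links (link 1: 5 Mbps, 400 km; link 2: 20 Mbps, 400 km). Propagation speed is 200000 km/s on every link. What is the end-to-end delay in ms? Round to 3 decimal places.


Packet = 500 bytes = 4000 bits. Store-and-forward: sum (t_trans + t_prop) per link.
Link 1: t_trans = 4000/(5*10^6) s = 0.8000 ms; t_prop = 400/200000 s = 2.0000 ms; subtotal = 2.8000 ms
Link 2: t_trans = 4000/(20*10^6) s = 0.2000 ms; t_prop = 400/200000 s = 2.0000 ms; subtotal = 2.2000 ms
End-to-end = 2.8000 + 2.2000 = 5.0000 ms -> 5.000 ms (3 dp)

5.000


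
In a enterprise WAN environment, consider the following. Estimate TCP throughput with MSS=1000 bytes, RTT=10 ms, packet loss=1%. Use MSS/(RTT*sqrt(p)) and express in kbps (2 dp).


Given: MSS = 1000 bytes, RTT = 10 ms, loss = 1%
RTT in seconds = 10 / 1000 = 0.01
Loss rate = 1% = 0.01
sqrt(loss) = sqrt(0.01) = 0.1
Throughput (bytes/s) = 1000 / (0.01 * 0.1) = 1000000.0000
Throughput (kbps) = 1000000.0000 * 8 / 1000 = 8000.000000 -> 8000.00 kbps (2 dp)

8000.00


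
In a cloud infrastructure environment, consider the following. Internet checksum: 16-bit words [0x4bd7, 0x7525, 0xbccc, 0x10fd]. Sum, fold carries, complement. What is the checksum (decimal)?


Given words: [0x4bd7, 0x7525, 0xbccc, 0x10fd]
Step 1: Sum all words
Raw sum = 19415 + 29989 + 48332 + 4349 = 102085
Step 2: Fold carry: (36549 + 1) = 36550
One's complement = ~36550 & 0xFFFF = 28985

28985


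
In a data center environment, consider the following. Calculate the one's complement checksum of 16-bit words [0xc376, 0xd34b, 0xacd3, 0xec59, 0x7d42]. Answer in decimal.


Given words: [0xc376, 0xd34b, 0xacd3, 0xec59, 0x7d42]
Step 1: Sum all words
Raw sum = 50038 + 54091 + 44243 + 60505 + 32066 = 240943
Step 2: Fold carry: (44335 + 3) = 44338
One's complement = ~44338 & 0xFFFF = 21197

21197


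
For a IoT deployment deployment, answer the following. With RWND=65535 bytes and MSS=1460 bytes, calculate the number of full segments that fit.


Given: RWND = 65535 bytes, MSS = 1460 bytes
Full segments = floor(RWND / MSS)
Full segments = floor(65535 / 1460)
Full segments = floor(44.887) = 44

44


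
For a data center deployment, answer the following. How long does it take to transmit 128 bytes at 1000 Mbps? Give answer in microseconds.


Given: packet = 128 bytes, bandwidth = 1000 Mbps
Packet in bits = 128 * 8 = 1024 bits
Bandwidth = 1000 * 10^6 = 1000000000 bps
Time = 1024 / 1000000000 seconds
Time in us = 1024 * 10^6 / 1000000000 = 1.024

1.024


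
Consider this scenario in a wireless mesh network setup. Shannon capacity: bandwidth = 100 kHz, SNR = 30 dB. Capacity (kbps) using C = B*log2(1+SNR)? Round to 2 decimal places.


Given: B = 100 kHz, SNR = 30 dB
SNR linear = 10^(30/10) = 1000
1 + SNR = 1001
log2(1001) = 9.9672262588
C = 100 * 1000 * 9.9672262588 = 996722.6259 bps
C = 996.722626 kbps -> 996.72 kbps (2 dp)

996.72


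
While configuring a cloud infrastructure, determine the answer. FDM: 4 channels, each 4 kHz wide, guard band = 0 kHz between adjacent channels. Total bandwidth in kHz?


Given: 4 channels, 4 kHz each, guard = 0 kHz
Channel bandwidth = 4 * 4 = 16 kHz
Guard bands = 3 gaps * 0 kHz = 0 kHz
Total = 16 + 0 = 16 kHz

16


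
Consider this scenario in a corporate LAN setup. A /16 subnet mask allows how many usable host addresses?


Given: subnet mask /16
Host bits = 32 - 16 = 16
Total addresses = 2^16 = 65536
Usable hosts = 65536 - 2 (network + broadcast) = 65534

65534


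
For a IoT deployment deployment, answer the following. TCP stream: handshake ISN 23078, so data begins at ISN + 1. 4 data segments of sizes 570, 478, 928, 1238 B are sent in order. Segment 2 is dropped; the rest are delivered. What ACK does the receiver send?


SYN uses sequence number 23078; first data byte = ISN + 1 = 23079.
Segment 1: SEQ = 23079, len = 570 B, covers [23079, 23648]
Segment 2: SEQ = 23649, len = 478 B, covers [23649, 24126] [LOST]
Segment 3: SEQ = 24127, len = 928 B, covers [24127, 25054]
Segment 4: SEQ = 25055, len = 1238 B, covers [25055, 26292]
In-order data received: bytes [23079, 23648] (segments 1..1).
Segment 2 missing -> gap begins at byte 23649; later segments buffered out of order.
Cumulative ACK = next expected in-order byte = 23079 + 570 = 23649

23649


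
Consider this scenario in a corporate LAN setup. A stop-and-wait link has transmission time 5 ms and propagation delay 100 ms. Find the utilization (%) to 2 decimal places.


Given: Ttrans = 5 ms, Tprop = 100 ms
RTT = 2 * Tprop = 2 * 100 = 200 ms
U = Ttrans / (Ttrans + RTT)
U = 5 / (5 + 200)
U = 5 / 205 = 0.02439
U% = 2.44%

2.44


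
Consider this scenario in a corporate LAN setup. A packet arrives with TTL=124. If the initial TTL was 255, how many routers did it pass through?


Given: initial TTL = 255, received TTL = 124
Hops = initial TTL - received TTL
Hops = 255 - 124 = 131

131


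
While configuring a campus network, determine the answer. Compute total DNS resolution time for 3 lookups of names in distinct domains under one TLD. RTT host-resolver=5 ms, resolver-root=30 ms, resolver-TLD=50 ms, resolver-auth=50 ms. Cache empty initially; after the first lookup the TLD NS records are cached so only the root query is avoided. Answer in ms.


Lookup 1 (cold cache): local + root + TLD + auth = 5 + 30 + 50 + 50 = 135 ms
Lookups 2..3 (TLD NS cached -> skip root; new domain -> still ask TLD and auth): local + TLD + auth = 5 + 50 + 50 = 105 ms each
Remaining 2 lookups: 2 * 105 = 210 ms
Total = 135 + 210 = 345 ms

345


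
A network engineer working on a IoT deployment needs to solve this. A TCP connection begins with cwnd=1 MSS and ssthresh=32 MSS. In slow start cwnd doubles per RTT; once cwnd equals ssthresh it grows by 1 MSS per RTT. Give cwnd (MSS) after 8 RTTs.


RTT 0: cwnd = 1 MSS (initial)
RTT 1: cwnd = 2 MSS (slow start, doubled)
RTT 2: cwnd = 4 MSS (slow start, doubled)
RTT 3: cwnd = 8 MSS (slow start, doubled)
RTT 4: cwnd = 16 MSS (slow start, doubled)
RTT 5: cwnd = 32 MSS (slow start, doubled)
RTT 6: cwnd = 33 MSS (congestion avoidance, +1)
RTT 7: cwnd = 34 MSS (congestion avoidance, +1)
RTT 8: cwnd = 35 MSS (congestion avoidance, +1)

35


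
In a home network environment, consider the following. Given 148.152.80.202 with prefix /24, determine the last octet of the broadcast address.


Given: IP = 148.152.80.202, prefix = /24
Host bits = 32 - 24 = 8
Network last octet = 202 AND mask = 0
Host part size = 2^8 - 1 = 255
Broadcast last octet = 0 OR 255 = 255

255


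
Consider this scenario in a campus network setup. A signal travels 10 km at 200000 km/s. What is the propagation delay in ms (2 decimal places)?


Given: distance = 10 km, speed = 200000 km/s
Delay = distance / speed = 10 / 200000 seconds
Delay in ms = 10 * 1000 / 200000
Delay = 0.0500 ms
Rounded to 2 dp = 0.05 ms

0.05


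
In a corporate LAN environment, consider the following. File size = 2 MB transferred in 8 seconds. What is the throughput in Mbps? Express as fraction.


Given: file = 2 MB, time = 8 s
File in Mb = 2 * 8 = 16 Mb
Throughput = 16 / 8 Mbps
Throughput = 2 Mbps

2


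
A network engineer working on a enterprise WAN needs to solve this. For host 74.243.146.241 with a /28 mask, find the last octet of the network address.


Given: IP = 74.243.146.241, prefix = /28
Subnet mask = 255.255.255.240
Last octet of IP: 241
Last octet of mask: 240
Network last octet = 241 AND 240 = 240

240


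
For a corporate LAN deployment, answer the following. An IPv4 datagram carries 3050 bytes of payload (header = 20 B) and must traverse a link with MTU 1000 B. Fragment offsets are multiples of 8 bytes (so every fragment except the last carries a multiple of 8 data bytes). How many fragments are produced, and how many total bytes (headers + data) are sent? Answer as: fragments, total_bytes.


Max data per non-final fragment = floor((MTU - header)/8)*8 = floor((1000 - 20)/8)*8 = floor(980/8)*8 = 976 B
Final fragment needs no 8-byte alignment: it can carry up to MTU - header = 980 B
Non-final fragments needed = ceil((payload - 980) / 976) = ceil(2070/976) = ceil(2.1209) = 3
Number of fragments = 3 + 1 = 4
Fragment sizes (data): 3 * 976 B + 122 B (last, 122 <= 980 OK)
Total bytes sent = payload + n_frags * header = 3050 + 4*20 = 3050 + 80 = 3130 B

4, 3130


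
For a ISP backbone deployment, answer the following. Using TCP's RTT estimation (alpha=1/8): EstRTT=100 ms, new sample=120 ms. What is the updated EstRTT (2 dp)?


Given: EstRTT = 100 ms, SampleRTT = 120 ms, alpha = 1/8
New EstRTT = (1 - alpha) * EstRTT + alpha * SampleRTT
(7/8) * 100 = 87.5
(1/8) * 120 = 15
New EstRTT = 87.5 + 15 = 102.5 ms -> 102.50 ms (2 dp)

102.50


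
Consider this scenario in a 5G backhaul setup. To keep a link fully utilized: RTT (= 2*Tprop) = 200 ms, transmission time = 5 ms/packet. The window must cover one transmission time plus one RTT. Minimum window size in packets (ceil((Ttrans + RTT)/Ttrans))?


Given: Ttrans = 5 ms, RTT = 200 ms (= 2 * Tprop, Tprop = 100 ms)
Time until first ACK returns = Ttrans + RTT = 5 + 200 = 205 ms
Need W * Ttrans >= Ttrans + RTT  ->  W >= (Ttrans + RTT) / Ttrans
(Ttrans + RTT) / Ttrans = 205 / 5 = 41
W_min = ceil(41) = 41

41


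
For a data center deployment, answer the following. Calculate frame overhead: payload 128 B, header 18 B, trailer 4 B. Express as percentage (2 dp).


Given: payload = 128 B, header = 18 B, trailer = 4 B
Overhead bytes = header + trailer = 18 + 4 = 22
Total frame = payload + overhead = 128 + 22 = 150
Overhead % = 22 / 150 * 100 = 14.6667% -> 14.67% (2 dp)

14.67


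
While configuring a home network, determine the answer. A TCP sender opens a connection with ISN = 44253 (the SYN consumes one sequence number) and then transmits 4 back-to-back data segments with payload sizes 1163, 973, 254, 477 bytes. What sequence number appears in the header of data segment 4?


The SYN occupies sequence number ISN = 44253, so the first data byte is ISN + 1 = 44254.
SEQ of data segment i = (ISN + 1) + sum of payload sizes of segments 1..i-1.
Segment 1: SEQ = 44254, payload = 1163 bytes
Segment 2: SEQ = 45417, payload = 973 bytes
Segment 3: SEQ = 46390, payload = 254 bytes
Segment 4: SEQ = 46644, payload = 477 bytes
SEQ of segment 4 = 44254 + 1163 + 973 + 254 = 46644

46644


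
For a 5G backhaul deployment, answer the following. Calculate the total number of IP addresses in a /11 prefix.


Given: CIDR prefix /11
Host bits = 32 - 11 = 21
Total addresses = 2^21 = 2097152

2097152


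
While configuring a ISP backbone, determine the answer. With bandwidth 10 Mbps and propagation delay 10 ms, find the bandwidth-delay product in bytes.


Given: bandwidth = 10 Mbps, delay = 10 ms
BDP in bits = 10 * 10^6 * 10 / 1000
BDP in bits = 100000
BDP in bytes = 100000 / 8 = 12500

12500


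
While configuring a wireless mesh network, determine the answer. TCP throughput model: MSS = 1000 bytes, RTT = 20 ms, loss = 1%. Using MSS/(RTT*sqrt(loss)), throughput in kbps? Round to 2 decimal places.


Given: MSS = 1000 bytes, RTT = 20 ms, loss = 1%
RTT in seconds = 20 / 1000 = 0.02
Loss rate = 1% = 0.01
sqrt(loss) = sqrt(0.01) = 0.1
Throughput (bytes/s) = 1000 / (0.02 * 0.1) = 500000.0000
Throughput (kbps) = 500000.0000 * 8 / 1000 = 4000.000000 -> 4000.00 kbps (2 dp)

4000.00


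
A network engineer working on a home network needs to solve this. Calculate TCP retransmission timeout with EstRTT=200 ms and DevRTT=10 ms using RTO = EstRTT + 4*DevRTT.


Given: EstRTT = 200 ms, DevRTT = 10 ms
Timeout = EstRTT + 4 * DevRTT
4 * DevRTT = 4 * 10 = 40
Timeout = 200 + 40 = 240 ms

240


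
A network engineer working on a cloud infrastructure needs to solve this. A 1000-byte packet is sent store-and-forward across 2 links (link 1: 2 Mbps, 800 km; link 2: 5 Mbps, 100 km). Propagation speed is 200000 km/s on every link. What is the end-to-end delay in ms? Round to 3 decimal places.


Packet = 1000 bytes = 8000 bits. Store-and-forward: sum (t_trans + t_prop) per link.
Link 1: t_trans = 8000/(2*10^6) s = 4.0000 ms; t_prop = 800/200000 s = 4.0000 ms; subtotal = 8.0000 ms
Link 2: t_trans = 8000/(5*10^6) s = 1.6000 ms; t_prop = 100/200000 s = 0.5000 ms; subtotal = 2.1000 ms
End-to-end = 8.0000 + 2.1000 = 10.1000 ms -> 10.100 ms (3 dp)

10.100


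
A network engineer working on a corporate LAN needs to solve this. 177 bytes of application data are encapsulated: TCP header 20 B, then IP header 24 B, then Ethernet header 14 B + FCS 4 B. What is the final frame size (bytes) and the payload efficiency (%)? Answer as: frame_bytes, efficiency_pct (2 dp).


TCP segment = 177 + 20 = 197 B
IP packet = 197 + 24 = 221 B
Ethernet frame = 221 + 14 + 4 = 239 B
Efficiency = app / frame = 177 / 239 = 0.740586 = 74.0586% -> 74.06% (2 dp)

239, 74.06


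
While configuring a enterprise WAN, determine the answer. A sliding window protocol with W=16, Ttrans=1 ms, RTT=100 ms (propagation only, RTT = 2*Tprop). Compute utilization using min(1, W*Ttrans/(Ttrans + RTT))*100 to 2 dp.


Given: W = 16, Ttrans = 1 ms, RTT = 100 ms (= 2 * Tprop, Tprop = 50 ms)
Cycle time = Ttrans + RTT = 1 + 100 = 101 ms (first packet sent until its ACK returns)
W * Ttrans = 16 * 1 = 16 ms of sending per cycle
W * Ttrans / (Ttrans + RTT) = 16 / 101 = 0.158416
U = min(1, 0.158416) = 0.158416
U% = 15.84%

15.84


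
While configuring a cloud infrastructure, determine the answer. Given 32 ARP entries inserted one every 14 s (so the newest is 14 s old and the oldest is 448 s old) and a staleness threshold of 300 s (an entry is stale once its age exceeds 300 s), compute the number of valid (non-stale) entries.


Ages are k * 448/32 s for k = 1..32 (spacing = 14.0000 s).
Entry k is valid iff k * 448/32 <= 300 iff k <= 32 * 300 / 448 = 21.4286
n_valid = floor(21.4286) = 21
(n_stale = 32 - 21 = 11)

21


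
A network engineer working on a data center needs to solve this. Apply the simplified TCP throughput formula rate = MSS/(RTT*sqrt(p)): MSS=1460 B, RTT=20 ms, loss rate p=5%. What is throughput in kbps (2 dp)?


Given: MSS = 1460 bytes, RTT = 20 ms, loss = 5%
RTT in seconds = 20 / 1000 = 0.02
Loss rate = 5% = 0.05
sqrt(loss) = sqrt(0.05) = 0.223606797750
Throughput (bytes/s) = 1460 / (0.02 * 0.223606797750) = 326465.9247
Throughput (kbps) = 326465.9247 * 8 / 1000 = 2611.727398 -> 2611.73 kbps (2 dp)

2611.73


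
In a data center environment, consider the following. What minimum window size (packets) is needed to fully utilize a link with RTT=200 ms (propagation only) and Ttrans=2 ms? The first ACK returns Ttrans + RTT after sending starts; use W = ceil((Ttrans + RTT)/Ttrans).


Given: Ttrans = 2 ms, RTT = 200 ms (= 2 * Tprop, Tprop = 100 ms)
Time until first ACK returns = Ttrans + RTT = 2 + 200 = 202 ms
Need W * Ttrans >= Ttrans + RTT  ->  W >= (Ttrans + RTT) / Ttrans
(Ttrans + RTT) / Ttrans = 202 / 2 = 101
W_min = ceil(101) = 101

101


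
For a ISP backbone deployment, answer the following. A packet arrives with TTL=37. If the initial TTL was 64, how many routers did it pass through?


Given: initial TTL = 64, received TTL = 37
Hops = initial TTL - received TTL
Hops = 64 - 37 = 27

27


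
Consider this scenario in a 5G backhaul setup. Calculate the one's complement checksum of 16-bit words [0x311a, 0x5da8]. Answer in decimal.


Given words: [0x311a, 0x5da8]
Step 1: Sum all words
Raw sum = 12570 + 23976 = 36546
One's complement = ~36546 & 0xFFFF = 28989

28989


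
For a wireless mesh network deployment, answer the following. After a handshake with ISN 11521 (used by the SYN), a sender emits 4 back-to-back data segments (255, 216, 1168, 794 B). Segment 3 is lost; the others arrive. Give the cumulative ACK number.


SYN uses sequence number 11521; first data byte = ISN + 1 = 11522.
Segment 1: SEQ = 11522, len = 255 B, covers [11522, 11776]
Segment 2: SEQ = 11777, len = 216 B, covers [11777, 11992]
Segment 3: SEQ = 11993, len = 1168 B, covers [11993, 13160] [LOST]
Segment 4: SEQ = 13161, len = 794 B, covers [13161, 13954]
In-order data received: bytes [11522, 11992] (segments 1..2).
Segment 3 missing -> gap begins at byte 11993; later segments buffered out of order.
Cumulative ACK = next expected in-order byte = 11522 + 255 + 216 = 11993

11993


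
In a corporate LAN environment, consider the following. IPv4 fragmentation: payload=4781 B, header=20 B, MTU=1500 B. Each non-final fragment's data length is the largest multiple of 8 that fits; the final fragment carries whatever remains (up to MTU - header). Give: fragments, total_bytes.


Max data per non-final fragment = floor((MTU - header)/8)*8 = floor((1500 - 20)/8)*8 = floor(1480/8)*8 = 1480 B
Final fragment needs no 8-byte alignment: it can carry up to MTU - header = 1480 B
Non-final fragments needed = ceil((payload - 1480) / 1480) = ceil(3301/1480) = ceil(2.2304) = 3
Number of fragments = 3 + 1 = 4
Fragment sizes (data): 3 * 1480 B + 341 B (last, 341 <= 1480 OK)
Total bytes sent = payload + n_frags * header = 4781 + 4*20 = 4781 + 80 = 4861 B

4, 4861


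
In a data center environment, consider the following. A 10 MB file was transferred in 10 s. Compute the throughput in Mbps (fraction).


Given: file = 10 MB, time = 10 s
File in Mb = 10 * 8 = 80 Mb
Throughput = 80 / 10 Mbps
Throughput = 8 Mbps

8


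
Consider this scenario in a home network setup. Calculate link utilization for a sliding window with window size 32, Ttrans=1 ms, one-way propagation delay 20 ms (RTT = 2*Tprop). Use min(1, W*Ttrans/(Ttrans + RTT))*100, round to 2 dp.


Given: W = 32, Ttrans = 1 ms, RTT = 40 ms (= 2 * Tprop, Tprop = 20 ms)
Cycle time = Ttrans + RTT = 1 + 40 = 41 ms (first packet sent until its ACK returns)
W * Ttrans = 32 * 1 = 32 ms of sending per cycle
W * Ttrans / (Ttrans + RTT) = 32 / 41 = 0.780488
U = min(1, 0.780488) = 0.780488
U% = 78.05%

78.05


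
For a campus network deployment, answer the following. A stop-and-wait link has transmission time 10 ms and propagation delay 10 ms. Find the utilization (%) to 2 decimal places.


Given: Ttrans = 10 ms, Tprop = 10 ms
RTT = 2 * Tprop = 2 * 10 = 20 ms
U = Ttrans / (Ttrans + RTT)
U = 10 / (10 + 20)
U = 10 / 30 = 0.333333
U% = 33.33%

33.33


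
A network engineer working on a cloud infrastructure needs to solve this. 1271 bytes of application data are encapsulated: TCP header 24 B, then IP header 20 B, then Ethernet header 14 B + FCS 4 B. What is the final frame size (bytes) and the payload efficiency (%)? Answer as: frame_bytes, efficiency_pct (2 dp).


TCP segment = 1271 + 24 = 1295 B
IP packet = 1295 + 20 = 1315 B
Ethernet frame = 1315 + 14 + 4 = 1333 B
Efficiency = app / frame = 1271 / 1333 = 0.953488 = 95.3488% -> 95.35% (2 dp)

1333, 95.35


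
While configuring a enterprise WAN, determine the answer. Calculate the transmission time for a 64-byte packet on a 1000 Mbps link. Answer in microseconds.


Given: packet = 64 bytes, bandwidth = 1000 Mbps
Packet in bits = 64 * 8 = 512 bits
Bandwidth = 1000 * 10^6 = 1000000000 bps
Time = 512 / 1000000000 seconds
Time in us = 512 * 10^6 / 1000000000 = 0.512

0.512


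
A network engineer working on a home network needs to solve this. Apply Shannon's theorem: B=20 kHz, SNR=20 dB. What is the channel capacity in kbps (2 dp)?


Given: B = 20 kHz, SNR = 20 dB
SNR linear = 10^(20/10) = 100
1 + SNR = 101
log2(101) = 6.6582114828
C = 20 * 1000 * 6.6582114828 = 133164.2297 bps
C = 133.164230 kbps -> 133.16 kbps (2 dp)

133.16


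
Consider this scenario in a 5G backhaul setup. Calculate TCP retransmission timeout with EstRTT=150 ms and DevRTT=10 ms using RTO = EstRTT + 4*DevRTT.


Given: EstRTT = 150 ms, DevRTT = 10 ms
Timeout = EstRTT + 4 * DevRTT
4 * DevRTT = 4 * 10 = 40
Timeout = 150 + 40 = 190 ms

190


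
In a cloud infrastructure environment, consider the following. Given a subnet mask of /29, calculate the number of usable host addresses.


Given: subnet mask /29
Host bits = 32 - 29 = 3
Total addresses = 2^3 = 8
Usable hosts = 8 - 2 (network + broadcast) = 6

6


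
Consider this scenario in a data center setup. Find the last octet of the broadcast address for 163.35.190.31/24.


Given: IP = 163.35.190.31, prefix = /24
Host bits = 32 - 24 = 8
Network last octet = 31 AND mask = 0
Host part size = 2^8 - 1 = 255
Broadcast last octet = 0 OR 255 = 255

255


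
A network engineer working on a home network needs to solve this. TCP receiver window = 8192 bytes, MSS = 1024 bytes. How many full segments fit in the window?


Given: RWND = 8192 bytes, MSS = 1024 bytes
Full segments = floor(RWND / MSS)
Full segments = floor(8192 / 1024)
Full segments = floor(8.0) = 8

8


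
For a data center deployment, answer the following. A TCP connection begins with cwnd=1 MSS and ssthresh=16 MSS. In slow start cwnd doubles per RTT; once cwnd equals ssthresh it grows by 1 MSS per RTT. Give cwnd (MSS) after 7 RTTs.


RTT 0: cwnd = 1 MSS (initial)
RTT 1: cwnd = 2 MSS (slow start, doubled)
RTT 2: cwnd = 4 MSS (slow start, doubled)
RTT 3: cwnd = 8 MSS (slow start, doubled)
RTT 4: cwnd = 16 MSS (slow start, doubled)
RTT 5: cwnd = 17 MSS (congestion avoidance, +1)
RTT 6: cwnd = 18 MSS (congestion avoidance, +1)
RTT 7: cwnd = 19 MSS (congestion avoidance, +1)

19


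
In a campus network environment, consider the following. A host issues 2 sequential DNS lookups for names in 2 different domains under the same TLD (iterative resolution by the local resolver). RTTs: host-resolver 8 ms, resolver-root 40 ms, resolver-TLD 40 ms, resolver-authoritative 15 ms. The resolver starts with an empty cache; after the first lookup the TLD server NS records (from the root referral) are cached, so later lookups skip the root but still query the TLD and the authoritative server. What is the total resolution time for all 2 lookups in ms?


Lookup 1 (cold cache): local + root + TLD + auth = 8 + 40 + 40 + 15 = 103 ms
Lookups 2..2 (TLD NS cached -> skip root; new domain -> still ask TLD and auth): local + TLD + auth = 8 + 40 + 15 = 63 ms each
Remaining 1 lookups: 1 * 63 = 63 ms
Total = 103 + 63 = 166 ms

166


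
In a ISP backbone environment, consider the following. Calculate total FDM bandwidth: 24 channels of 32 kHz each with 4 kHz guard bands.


Given: 24 channels, 32 kHz each, guard = 4 kHz
Channel bandwidth = 24 * 32 = 768 kHz
Guard bands = 23 gaps * 4 kHz = 92 kHz
Total = 768 + 92 = 860 kHz

860


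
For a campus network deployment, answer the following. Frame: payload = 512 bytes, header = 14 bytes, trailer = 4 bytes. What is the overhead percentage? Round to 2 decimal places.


Given: payload = 512 B, header = 14 B, trailer = 4 B
Overhead bytes = header + trailer = 14 + 4 = 18
Total frame = payload + overhead = 512 + 18 = 530
Overhead % = 18 / 530 * 100 = 3.3962% -> 3.40% (2 dp)

3.40


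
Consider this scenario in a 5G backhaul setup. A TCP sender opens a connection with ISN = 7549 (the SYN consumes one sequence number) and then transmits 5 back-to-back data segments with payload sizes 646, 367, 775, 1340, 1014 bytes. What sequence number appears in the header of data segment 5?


The SYN occupies sequence number ISN = 7549, so the first data byte is ISN + 1 = 7550.
SEQ of data segment i = (ISN + 1) + sum of payload sizes of segments 1..i-1.
Segment 1: SEQ = 7550, payload = 646 bytes
Segment 2: SEQ = 8196, payload = 367 bytes
Segment 3: SEQ = 8563, payload = 775 bytes
Segment 4: SEQ = 9338, payload = 1340 bytes
Segment 5: SEQ = 10678, payload = 1014 bytes
SEQ of segment 5 = 7550 + 646 + 367 + 775 + 1340 = 10678

10678


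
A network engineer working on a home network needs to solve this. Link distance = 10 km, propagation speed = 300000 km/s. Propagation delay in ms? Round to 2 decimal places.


Given: distance = 10 km, speed = 300000 km/s
Delay = distance / speed = 10 / 300000 seconds
Delay in ms = 10 * 1000 / 300000
Delay = 0.0333 ms
Rounded to 2 dp = 0.03 ms

0.03


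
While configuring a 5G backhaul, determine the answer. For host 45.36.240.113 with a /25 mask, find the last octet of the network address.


Given: IP = 45.36.240.113, prefix = /25
Subnet mask = 255.255.255.128
Last octet of IP: 113
Last octet of mask: 128
Network last octet = 113 AND 128 = 0

0


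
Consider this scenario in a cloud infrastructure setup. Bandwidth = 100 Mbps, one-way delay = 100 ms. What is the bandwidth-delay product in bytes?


Given: bandwidth = 100 Mbps, delay = 100 ms
BDP in bits = 100 * 10^6 * 100 / 1000
BDP in bits = 10000000
BDP in bytes = 10000000 / 8 = 1250000

1250000


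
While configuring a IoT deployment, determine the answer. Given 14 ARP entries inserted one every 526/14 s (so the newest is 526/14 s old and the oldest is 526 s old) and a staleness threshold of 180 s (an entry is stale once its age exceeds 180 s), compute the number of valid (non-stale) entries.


Ages are k * 526/14 s for k = 1..14 (spacing = 37.5714 s).
Entry k is valid iff k * 526/14 <= 180 iff k <= 14 * 180 / 526 = 4.7909
n_valid = floor(4.7909) = 4
(n_stale = 14 - 4 = 10)

4


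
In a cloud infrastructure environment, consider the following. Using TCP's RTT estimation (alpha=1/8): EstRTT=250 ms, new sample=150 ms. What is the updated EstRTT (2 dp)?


Given: EstRTT = 250 ms, SampleRTT = 150 ms, alpha = 1/8
New EstRTT = (1 - alpha) * EstRTT + alpha * SampleRTT
(7/8) * 250 = 218.75
(1/8) * 150 = 18.75
New EstRTT = 218.75 + 18.75 = 237.5 ms -> 237.50 ms (2 dp)

237.50


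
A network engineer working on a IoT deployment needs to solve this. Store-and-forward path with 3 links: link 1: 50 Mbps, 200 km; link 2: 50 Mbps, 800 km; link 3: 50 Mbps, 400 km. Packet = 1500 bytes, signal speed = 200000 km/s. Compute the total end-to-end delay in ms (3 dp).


Packet = 1500 bytes = 12000 bits. Store-and-forward: sum (t_trans + t_prop) per link.
Link 1: t_trans = 12000/(50*10^6) s = 0.2400 ms; t_prop = 200/200000 s = 1.0000 ms; subtotal = 1.2400 ms
Link 2: t_trans = 12000/(50*10^6) s = 0.2400 ms; t_prop = 800/200000 s = 4.0000 ms; subtotal = 4.2400 ms
Link 3: t_trans = 12000/(50*10^6) s = 0.2400 ms; t_prop = 400/200000 s = 2.0000 ms; subtotal = 2.2400 ms
End-to-end = 1.2400 + 4.2400 + 2.2400 = 7.7200 ms -> 7.720 ms (3 dp)

7.720


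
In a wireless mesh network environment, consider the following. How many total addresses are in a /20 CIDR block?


Given: CIDR prefix /20
Host bits = 32 - 20 = 12
Total addresses = 2^12 = 4096

4096


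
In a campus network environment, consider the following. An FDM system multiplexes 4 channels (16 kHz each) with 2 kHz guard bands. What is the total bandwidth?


Given: 4 channels, 16 kHz each, guard = 2 kHz
Channel bandwidth = 4 * 16 = 64 kHz
Guard bands = 3 gaps * 2 kHz = 6 kHz
Total = 64 + 6 = 70 kHz

70


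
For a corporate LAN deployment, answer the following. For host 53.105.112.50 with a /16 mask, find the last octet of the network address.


Given: IP = 53.105.112.50, prefix = /16
Subnet mask = 255.255.0.0
Last octet of IP: 50
Last octet of mask: 0
Network last octet = 50 AND 0 = 0

0


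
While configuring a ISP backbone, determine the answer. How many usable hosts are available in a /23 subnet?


Given: subnet mask /23
Host bits = 32 - 23 = 9
Total addresses = 2^9 = 512
Usable hosts = 512 - 2 (network + broadcast) = 510

510


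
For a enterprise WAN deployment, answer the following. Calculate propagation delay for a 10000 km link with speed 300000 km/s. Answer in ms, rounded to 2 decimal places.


Given: distance = 10000 km, speed = 300000 km/s
Delay = distance / speed = 10000 / 300000 seconds
Delay in ms = 10000 * 1000 / 300000
Delay = 33.3333 ms
Rounded to 2 dp = 33.33 ms

33.33


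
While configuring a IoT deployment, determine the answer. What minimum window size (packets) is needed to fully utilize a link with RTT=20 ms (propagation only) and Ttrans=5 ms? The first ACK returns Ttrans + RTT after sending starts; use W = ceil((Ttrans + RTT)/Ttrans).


Given: Ttrans = 5 ms, RTT = 20 ms (= 2 * Tprop, Tprop = 10 ms)
Time until first ACK returns = Ttrans + RTT = 5 + 20 = 25 ms
Need W * Ttrans >= Ttrans + RTT  ->  W >= (Ttrans + RTT) / Ttrans
(Ttrans + RTT) / Ttrans = 25 / 5 = 5
W_min = ceil(5) = 5

5


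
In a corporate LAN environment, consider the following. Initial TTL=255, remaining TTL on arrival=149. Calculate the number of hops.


Given: initial TTL = 255, received TTL = 149
Hops = initial TTL - received TTL
Hops = 255 - 149 = 106

106


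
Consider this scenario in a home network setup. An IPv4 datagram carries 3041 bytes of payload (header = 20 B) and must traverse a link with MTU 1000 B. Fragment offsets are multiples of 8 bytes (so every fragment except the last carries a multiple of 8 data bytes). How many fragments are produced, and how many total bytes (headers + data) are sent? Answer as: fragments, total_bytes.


Max data per non-final fragment = floor((MTU - header)/8)*8 = floor((1000 - 20)/8)*8 = floor(980/8)*8 = 976 B
Final fragment needs no 8-byte alignment: it can carry up to MTU - header = 980 B
Non-final fragments needed = ceil((payload - 980) / 976) = ceil(2061/976) = ceil(2.1117) = 3
Number of fragments = 3 + 1 = 4
Fragment sizes (data): 3 * 976 B + 113 B (last, 113 <= 980 OK)
Total bytes sent = payload + n_frags * header = 3041 + 4*20 = 3041 + 80 = 3121 B

4, 3121


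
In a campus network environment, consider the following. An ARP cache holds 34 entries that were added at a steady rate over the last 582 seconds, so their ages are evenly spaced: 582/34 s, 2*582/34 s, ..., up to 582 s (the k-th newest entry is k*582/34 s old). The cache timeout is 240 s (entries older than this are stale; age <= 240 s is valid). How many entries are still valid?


Ages are k * 582/34 s for k = 1..34 (spacing = 17.1176 s).
Entry k is valid iff k * 582/34 <= 240 iff k <= 34 * 240 / 582 = 14.0206
n_valid = floor(14.0206) = 14
(n_stale = 34 - 14 = 20)

14


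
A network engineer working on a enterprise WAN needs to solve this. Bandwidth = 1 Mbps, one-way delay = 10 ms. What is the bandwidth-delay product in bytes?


Given: bandwidth = 1 Mbps, delay = 10 ms
BDP in bits = 1 * 10^6 * 10 / 1000
BDP in bits = 10000
BDP in bytes = 10000 / 8 = 1250

1250


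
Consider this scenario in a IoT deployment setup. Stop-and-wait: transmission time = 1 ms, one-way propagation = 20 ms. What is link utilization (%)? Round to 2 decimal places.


Given: Ttrans = 1 ms, Tprop = 20 ms
RTT = 2 * Tprop = 2 * 20 = 40 ms
U = Ttrans / (Ttrans + RTT)
U = 1 / (1 + 40)
U = 1 / 41 = 0.02439
U% = 2.44%

2.44


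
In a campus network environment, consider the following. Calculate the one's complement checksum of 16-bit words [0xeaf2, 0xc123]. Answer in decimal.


Given words: [0xeaf2, 0xc123]
Step 1: Sum all words
Raw sum = 60146 + 49443 = 109589
Step 2: Fold carry: (44053 + 1) = 44054
One's complement = ~44054 & 0xFFFF = 21481

21481


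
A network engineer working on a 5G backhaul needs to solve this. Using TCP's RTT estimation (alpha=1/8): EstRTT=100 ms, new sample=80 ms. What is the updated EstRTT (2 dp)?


Given: EstRTT = 100 ms, SampleRTT = 80 ms, alpha = 1/8
New EstRTT = (1 - alpha) * EstRTT + alpha * SampleRTT
(7/8) * 100 = 87.5
(1/8) * 80 = 10
New EstRTT = 87.5 + 10 = 97.5 ms -> 97.50 ms (2 dp)

97.50


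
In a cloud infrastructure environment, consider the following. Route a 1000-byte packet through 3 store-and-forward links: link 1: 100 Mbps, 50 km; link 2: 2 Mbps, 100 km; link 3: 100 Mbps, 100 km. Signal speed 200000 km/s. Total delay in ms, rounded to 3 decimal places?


Packet = 1000 bytes = 8000 bits. Store-and-forward: sum (t_trans + t_prop) per link.
Link 1: t_trans = 8000/(100*10^6) s = 0.0800 ms; t_prop = 50/200000 s = 0.2500 ms; subtotal = 0.3300 ms
Link 2: t_trans = 8000/(2*10^6) s = 4.0000 ms; t_prop = 100/200000 s = 0.5000 ms; subtotal = 4.5000 ms
Link 3: t_trans = 8000/(100*10^6) s = 0.0800 ms; t_prop = 100/200000 s = 0.5000 ms; subtotal = 0.5800 ms
End-to-end = 0.3300 + 4.5000 + 0.5800 = 5.4100 ms -> 5.410 ms (3 dp)

5.410


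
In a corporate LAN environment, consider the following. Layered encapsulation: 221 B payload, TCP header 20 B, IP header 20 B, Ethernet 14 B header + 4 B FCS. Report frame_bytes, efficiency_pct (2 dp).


TCP segment = 221 + 20 = 241 B
IP packet = 241 + 20 = 261 B
Ethernet frame = 261 + 14 + 4 = 279 B
Efficiency = app / frame = 221 / 279 = 0.792115 = 79.2115% -> 79.21% (2 dp)

279, 79.21


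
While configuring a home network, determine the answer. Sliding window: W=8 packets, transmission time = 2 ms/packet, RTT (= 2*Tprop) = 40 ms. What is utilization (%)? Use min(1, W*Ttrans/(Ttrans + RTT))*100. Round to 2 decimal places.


Given: W = 8, Ttrans = 2 ms, RTT = 40 ms (= 2 * Tprop, Tprop = 20 ms)
Cycle time = Ttrans + RTT = 2 + 40 = 42 ms (first packet sent until its ACK returns)
W * Ttrans = 8 * 2 = 16 ms of sending per cycle
W * Ttrans / (Ttrans + RTT) = 16 / 42 = 0.380952
U = min(1, 0.380952) = 0.380952
U% = 38.10%

38.10


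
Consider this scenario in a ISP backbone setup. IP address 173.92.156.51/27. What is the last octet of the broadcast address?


Given: IP = 173.92.156.51, prefix = /27
Host bits = 32 - 27 = 5
Network last octet = 51 AND mask = 32
Host part size = 2^5 - 1 = 31
Broadcast last octet = 32 OR 31 = 63

63
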